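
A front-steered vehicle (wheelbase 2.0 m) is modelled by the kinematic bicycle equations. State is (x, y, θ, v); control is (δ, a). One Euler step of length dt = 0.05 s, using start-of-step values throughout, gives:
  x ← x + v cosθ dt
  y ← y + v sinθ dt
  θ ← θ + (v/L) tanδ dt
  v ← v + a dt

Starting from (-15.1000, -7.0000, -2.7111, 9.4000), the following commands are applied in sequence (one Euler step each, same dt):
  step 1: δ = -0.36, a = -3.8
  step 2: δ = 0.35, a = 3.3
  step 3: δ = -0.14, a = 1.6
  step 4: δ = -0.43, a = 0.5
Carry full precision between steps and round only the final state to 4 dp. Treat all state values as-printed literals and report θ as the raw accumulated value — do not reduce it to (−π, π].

after step 1 (δ=-0.36, a=-3.8): (-15.527117, -7.196140, -2.799555, 9.210000)
after step 2 (δ=0.35, a=3.3): (-15.960942, -7.350595, -2.715507, 9.375000)
after step 3 (δ=-0.14, a=1.6): (-16.387781, -7.544334, -2.748535, 9.455000)
after step 4 (δ=-0.43, a=0.5): (-16.824480, -7.725404, -2.856942, 9.480000)

(-16.8245, -7.7254, -2.8569, 9.4800)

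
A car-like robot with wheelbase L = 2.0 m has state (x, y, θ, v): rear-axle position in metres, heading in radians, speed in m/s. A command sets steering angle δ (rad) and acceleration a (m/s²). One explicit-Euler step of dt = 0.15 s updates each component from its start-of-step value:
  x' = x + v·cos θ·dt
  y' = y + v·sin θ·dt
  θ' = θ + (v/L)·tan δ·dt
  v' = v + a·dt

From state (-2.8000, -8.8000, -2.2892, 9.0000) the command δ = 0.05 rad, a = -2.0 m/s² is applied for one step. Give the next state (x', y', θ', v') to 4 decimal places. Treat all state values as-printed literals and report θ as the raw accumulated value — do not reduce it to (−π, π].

(-3.6885, -9.8164, -2.2554, 8.7000)

x' = -2.8000 + 9.0000·cos(-2.2892)·0.15 = -3.6885
y' = -8.8000 + 9.0000·sin(-2.2892)·0.15 = -9.8164
θ' = -2.2892 + (9.0000/2.0)·tan(0.05)·0.15 = -2.2554
v' = 9.0000 − 2.0000·0.15 = 8.7000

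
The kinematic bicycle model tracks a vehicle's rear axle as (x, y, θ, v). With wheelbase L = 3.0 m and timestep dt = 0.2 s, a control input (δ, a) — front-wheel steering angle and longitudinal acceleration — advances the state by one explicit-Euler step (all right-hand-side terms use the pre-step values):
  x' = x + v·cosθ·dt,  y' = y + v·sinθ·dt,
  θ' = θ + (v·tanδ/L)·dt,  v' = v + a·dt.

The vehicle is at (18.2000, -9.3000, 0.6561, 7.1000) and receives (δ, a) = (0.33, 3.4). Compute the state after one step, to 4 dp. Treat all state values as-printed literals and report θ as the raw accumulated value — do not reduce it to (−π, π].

(19.3252, -8.4338, 0.8182, 7.7800)

x' = 18.2000 + 7.1000·cos(0.6561)·0.2 = 19.3252
y' = -9.3000 + 7.1000·sin(0.6561)·0.2 = -8.4338
θ' = 0.6561 + (7.1000/3.0)·tan(0.33)·0.2 = 0.8182
v' = 7.1000 + 3.4000·0.2 = 7.7800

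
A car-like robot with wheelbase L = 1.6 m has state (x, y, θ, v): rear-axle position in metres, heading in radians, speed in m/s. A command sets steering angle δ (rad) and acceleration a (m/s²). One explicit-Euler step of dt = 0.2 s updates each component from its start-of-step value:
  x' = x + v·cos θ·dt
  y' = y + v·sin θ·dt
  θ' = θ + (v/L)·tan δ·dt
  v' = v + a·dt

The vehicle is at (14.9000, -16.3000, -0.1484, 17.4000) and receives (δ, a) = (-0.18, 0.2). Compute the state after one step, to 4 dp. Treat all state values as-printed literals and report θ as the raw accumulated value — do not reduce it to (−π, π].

x' = 14.9000 + 17.4000·cos(-0.1484)·0.2 = 18.3418
y' = -16.3000 + 17.4000·sin(-0.1484)·0.2 = -16.8145
θ' = -0.1484 + (17.4000/1.6)·tan(-0.18)·0.2 = -0.5442
v' = 17.4000 + 0.2000·0.2 = 17.4400

(18.3418, -16.8145, -0.5442, 17.4400)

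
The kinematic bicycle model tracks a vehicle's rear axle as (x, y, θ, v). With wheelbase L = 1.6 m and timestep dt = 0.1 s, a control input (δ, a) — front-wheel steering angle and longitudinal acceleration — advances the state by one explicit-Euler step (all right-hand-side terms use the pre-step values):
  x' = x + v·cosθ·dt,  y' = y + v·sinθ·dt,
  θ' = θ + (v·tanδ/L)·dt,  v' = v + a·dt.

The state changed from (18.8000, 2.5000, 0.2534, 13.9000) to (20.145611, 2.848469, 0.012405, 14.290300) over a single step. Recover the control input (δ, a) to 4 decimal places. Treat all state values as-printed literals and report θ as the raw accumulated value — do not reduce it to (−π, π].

δ = -0.2706, a = 3.9030

a = (v'−v)/dt = (0.390300)/0.1 = 3.9030
Δθ = θ'−θ = -0.240995;  (v·dt/L) = 13.9000·0.1/1.6 = 0.868750
tan δ = Δθ·L/(v·dt) = -0.277404  →  δ = -0.2706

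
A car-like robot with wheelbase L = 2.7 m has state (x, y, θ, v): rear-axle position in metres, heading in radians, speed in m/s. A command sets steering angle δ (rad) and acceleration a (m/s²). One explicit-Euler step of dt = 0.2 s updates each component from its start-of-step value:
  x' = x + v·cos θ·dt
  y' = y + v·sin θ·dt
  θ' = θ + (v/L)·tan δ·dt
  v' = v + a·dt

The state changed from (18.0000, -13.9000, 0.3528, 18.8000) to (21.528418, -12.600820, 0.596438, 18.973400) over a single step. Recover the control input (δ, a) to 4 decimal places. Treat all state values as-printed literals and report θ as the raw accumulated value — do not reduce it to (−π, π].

δ = 0.1732, a = 0.8670

a = (v'−v)/dt = (0.173400)/0.2 = 0.8670
Δθ = θ'−θ = 0.243638;  (v·dt/L) = 18.8000·0.2/2.7 = 1.392593
tan δ = Δθ·L/(v·dt) = 0.174953  →  δ = 0.1732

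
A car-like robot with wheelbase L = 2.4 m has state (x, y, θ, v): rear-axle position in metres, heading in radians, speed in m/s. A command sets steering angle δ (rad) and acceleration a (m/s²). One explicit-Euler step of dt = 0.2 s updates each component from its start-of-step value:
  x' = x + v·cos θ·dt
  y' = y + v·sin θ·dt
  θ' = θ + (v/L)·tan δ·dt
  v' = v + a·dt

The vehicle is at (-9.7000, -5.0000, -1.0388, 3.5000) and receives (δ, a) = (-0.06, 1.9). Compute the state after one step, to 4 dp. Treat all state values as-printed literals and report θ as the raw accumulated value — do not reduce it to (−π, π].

(-9.3449, -5.6033, -1.0563, 3.8800)

x' = -9.7000 + 3.5000·cos(-1.0388)·0.2 = -9.3449
y' = -5.0000 + 3.5000·sin(-1.0388)·0.2 = -5.6033
θ' = -1.0388 + (3.5000/2.4)·tan(-0.06)·0.2 = -1.0563
v' = 3.5000 + 1.9000·0.2 = 3.8800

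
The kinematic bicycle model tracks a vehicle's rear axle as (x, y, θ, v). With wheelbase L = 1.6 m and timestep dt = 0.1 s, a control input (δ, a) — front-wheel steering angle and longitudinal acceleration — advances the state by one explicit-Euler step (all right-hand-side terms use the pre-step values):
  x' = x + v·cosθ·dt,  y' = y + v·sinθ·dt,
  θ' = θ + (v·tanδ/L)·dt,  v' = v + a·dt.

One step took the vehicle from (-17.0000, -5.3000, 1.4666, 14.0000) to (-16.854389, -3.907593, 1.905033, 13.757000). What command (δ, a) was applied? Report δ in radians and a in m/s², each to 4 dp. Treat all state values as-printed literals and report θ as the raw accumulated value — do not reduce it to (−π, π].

a = (v'−v)/dt = (-0.243000)/0.1 = -2.4300
Δθ = θ'−θ = 0.438433;  (v·dt/L) = 14.0000·0.1/1.6 = 0.875000
tan δ = Δθ·L/(v·dt) = 0.501066  →  δ = 0.4645

δ = 0.4645, a = -2.4300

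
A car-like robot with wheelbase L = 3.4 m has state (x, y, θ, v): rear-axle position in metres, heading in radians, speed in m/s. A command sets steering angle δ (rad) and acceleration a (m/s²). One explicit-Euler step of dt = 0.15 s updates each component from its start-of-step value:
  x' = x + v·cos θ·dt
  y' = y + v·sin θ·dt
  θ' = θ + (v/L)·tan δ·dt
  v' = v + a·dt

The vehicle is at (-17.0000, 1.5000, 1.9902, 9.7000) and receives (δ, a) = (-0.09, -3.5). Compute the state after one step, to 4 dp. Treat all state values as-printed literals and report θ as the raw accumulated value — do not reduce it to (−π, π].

x' = -17.0000 + 9.7000·cos(1.9902)·0.15 = -17.5925
y' = 1.5000 + 9.7000·sin(1.9902)·0.15 = 2.8289
θ' = 1.9902 + (9.7000/3.4)·tan(-0.09)·0.15 = 1.9516
v' = 9.7000 − 3.5000·0.15 = 9.1750

(-17.5925, 2.8289, 1.9516, 9.1750)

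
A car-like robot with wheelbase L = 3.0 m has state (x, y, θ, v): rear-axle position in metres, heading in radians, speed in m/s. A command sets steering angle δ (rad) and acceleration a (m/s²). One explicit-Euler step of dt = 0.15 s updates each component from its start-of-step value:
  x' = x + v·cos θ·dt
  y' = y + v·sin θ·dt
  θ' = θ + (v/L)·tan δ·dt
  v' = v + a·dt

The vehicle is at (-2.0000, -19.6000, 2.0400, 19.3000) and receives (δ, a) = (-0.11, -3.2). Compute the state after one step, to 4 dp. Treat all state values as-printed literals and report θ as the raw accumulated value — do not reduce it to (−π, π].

(-3.3090, -17.0179, 1.9334, 18.8200)

x' = -2.0000 + 19.3000·cos(2.0400)·0.15 = -3.3090
y' = -19.6000 + 19.3000·sin(2.0400)·0.15 = -17.0179
θ' = 2.0400 + (19.3000/3.0)·tan(-0.11)·0.15 = 1.9334
v' = 19.3000 − 3.2000·0.15 = 18.8200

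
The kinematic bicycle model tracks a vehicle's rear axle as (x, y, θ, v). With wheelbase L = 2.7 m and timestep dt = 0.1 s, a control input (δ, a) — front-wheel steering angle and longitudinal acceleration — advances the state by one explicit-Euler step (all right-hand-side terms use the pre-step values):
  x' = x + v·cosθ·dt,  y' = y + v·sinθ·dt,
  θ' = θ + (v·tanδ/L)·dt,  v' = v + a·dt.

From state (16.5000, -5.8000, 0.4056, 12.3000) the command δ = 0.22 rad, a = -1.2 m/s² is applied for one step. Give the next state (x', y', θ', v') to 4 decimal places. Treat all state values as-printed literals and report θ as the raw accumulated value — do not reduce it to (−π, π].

(17.6302, -5.3147, 0.5075, 12.1800)

x' = 16.5000 + 12.3000·cos(0.4056)·0.1 = 17.6302
y' = -5.8000 + 12.3000·sin(0.4056)·0.1 = -5.3147
θ' = 0.4056 + (12.3000/2.7)·tan(0.22)·0.1 = 0.5075
v' = 12.3000 − 1.2000·0.1 = 12.1800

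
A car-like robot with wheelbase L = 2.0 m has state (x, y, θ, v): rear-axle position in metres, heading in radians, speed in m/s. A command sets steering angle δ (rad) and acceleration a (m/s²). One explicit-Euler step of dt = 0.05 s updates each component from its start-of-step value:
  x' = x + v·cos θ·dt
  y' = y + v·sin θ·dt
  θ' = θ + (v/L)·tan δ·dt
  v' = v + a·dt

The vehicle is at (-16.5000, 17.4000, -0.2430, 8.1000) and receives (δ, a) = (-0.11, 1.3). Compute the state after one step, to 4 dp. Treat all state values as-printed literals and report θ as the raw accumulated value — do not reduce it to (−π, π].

x' = -16.5000 + 8.1000·cos(-0.2430)·0.05 = -16.1069
y' = 17.4000 + 8.1000·sin(-0.2430)·0.05 = 17.3026
θ' = -0.2430 + (8.1000/2.0)·tan(-0.11)·0.05 = -0.2654
v' = 8.1000 + 1.3000·0.05 = 8.1650

(-16.1069, 17.3026, -0.2654, 8.1650)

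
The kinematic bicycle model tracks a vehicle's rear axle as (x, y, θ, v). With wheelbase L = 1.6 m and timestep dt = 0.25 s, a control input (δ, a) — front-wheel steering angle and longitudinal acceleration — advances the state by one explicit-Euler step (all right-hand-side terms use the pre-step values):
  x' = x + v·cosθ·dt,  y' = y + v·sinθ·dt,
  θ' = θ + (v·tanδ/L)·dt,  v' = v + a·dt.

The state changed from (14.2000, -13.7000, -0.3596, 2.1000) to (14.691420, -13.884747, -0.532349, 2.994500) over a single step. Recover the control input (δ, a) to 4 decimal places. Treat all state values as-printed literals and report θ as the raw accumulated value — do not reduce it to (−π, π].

a = (v'−v)/dt = (0.894500)/0.25 = 3.5780
Δθ = θ'−θ = -0.172749;  (v·dt/L) = 2.1000·0.25/1.6 = 0.328125
tan δ = Δθ·L/(v·dt) = -0.526473  →  δ = -0.4846

δ = -0.4846, a = 3.5780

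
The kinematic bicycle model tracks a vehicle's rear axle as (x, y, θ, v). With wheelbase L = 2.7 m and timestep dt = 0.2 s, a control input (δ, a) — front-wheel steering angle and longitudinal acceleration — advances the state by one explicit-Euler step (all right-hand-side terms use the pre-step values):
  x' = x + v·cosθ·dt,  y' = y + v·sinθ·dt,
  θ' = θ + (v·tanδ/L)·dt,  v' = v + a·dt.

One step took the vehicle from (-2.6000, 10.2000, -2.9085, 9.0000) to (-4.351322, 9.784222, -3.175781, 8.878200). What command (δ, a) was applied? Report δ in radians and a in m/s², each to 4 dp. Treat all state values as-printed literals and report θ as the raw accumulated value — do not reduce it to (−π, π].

a = (v'−v)/dt = (-0.121800)/0.2 = -0.6090
Δθ = θ'−θ = -0.267281;  (v·dt/L) = 9.0000·0.2/2.7 = 0.666667
tan δ = Δθ·L/(v·dt) = -0.400922  →  δ = -0.3813

δ = -0.3813, a = -0.6090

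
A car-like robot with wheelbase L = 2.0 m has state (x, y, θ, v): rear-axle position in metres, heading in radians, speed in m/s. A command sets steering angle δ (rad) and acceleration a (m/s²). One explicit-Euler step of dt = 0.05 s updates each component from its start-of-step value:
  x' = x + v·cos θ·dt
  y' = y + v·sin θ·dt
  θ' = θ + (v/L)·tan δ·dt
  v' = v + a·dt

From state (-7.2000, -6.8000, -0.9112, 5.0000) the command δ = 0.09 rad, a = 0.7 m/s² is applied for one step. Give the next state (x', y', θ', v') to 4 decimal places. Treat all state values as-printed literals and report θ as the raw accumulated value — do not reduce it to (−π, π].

(-7.0468, -6.9976, -0.8999, 5.0350)

x' = -7.2000 + 5.0000·cos(-0.9112)·0.05 = -7.0468
y' = -6.8000 + 5.0000·sin(-0.9112)·0.05 = -6.9976
θ' = -0.9112 + (5.0000/2.0)·tan(0.09)·0.05 = -0.8999
v' = 5.0000 + 0.7000·0.05 = 5.0350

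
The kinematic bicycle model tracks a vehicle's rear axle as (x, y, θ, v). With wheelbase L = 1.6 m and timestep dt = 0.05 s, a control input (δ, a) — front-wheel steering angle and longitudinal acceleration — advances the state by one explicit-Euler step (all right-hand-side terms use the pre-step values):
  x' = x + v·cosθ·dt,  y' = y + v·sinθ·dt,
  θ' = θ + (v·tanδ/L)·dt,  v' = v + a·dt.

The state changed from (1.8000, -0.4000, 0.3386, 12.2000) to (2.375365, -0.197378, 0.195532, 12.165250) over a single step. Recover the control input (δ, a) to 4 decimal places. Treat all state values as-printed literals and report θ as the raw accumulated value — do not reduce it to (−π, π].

δ = -0.3590, a = -0.6950

a = (v'−v)/dt = (-0.034750)/0.05 = -0.6950
Δθ = θ'−θ = -0.143068;  (v·dt/L) = 12.2000·0.05/1.6 = 0.381250
tan δ = Δθ·L/(v·dt) = -0.375260  →  δ = -0.3590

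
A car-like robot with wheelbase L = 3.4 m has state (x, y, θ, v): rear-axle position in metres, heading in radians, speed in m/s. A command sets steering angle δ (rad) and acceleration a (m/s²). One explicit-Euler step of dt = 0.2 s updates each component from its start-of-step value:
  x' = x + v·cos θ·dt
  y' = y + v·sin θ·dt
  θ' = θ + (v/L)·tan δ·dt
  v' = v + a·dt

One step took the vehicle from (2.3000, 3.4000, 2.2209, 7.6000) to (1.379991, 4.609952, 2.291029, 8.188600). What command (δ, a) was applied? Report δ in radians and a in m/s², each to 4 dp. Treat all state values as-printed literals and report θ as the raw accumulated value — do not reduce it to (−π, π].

a = (v'−v)/dt = (0.588600)/0.2 = 2.9430
Δθ = θ'−θ = 0.070129;  (v·dt/L) = 7.6000·0.2/3.4 = 0.447059
tan δ = Δθ·L/(v·dt) = 0.156868  →  δ = 0.1556

δ = 0.1556, a = 2.9430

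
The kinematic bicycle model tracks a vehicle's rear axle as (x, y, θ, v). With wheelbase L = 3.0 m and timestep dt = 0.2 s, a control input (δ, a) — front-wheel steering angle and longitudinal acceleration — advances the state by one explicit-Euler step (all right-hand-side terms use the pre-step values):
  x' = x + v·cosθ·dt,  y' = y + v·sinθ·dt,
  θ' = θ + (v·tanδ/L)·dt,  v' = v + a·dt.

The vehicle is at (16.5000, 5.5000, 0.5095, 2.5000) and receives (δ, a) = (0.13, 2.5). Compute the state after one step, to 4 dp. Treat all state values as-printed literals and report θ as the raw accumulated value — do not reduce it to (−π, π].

(16.9365, 5.7439, 0.5313, 3.0000)

x' = 16.5000 + 2.5000·cos(0.5095)·0.2 = 16.9365
y' = 5.5000 + 2.5000·sin(0.5095)·0.2 = 5.7439
θ' = 0.5095 + (2.5000/3.0)·tan(0.13)·0.2 = 0.5313
v' = 2.5000 + 2.5000·0.2 = 3.0000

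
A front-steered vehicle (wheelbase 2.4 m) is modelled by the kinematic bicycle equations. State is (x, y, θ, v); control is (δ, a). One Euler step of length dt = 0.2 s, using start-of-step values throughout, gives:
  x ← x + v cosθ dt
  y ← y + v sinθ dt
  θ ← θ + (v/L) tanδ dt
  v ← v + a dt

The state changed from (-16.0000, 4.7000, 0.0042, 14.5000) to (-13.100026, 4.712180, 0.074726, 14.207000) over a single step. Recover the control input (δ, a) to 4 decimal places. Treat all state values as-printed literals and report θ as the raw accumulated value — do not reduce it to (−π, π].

δ = 0.0583, a = -1.4650

a = (v'−v)/dt = (-0.293000)/0.2 = -1.4650
Δθ = θ'−θ = 0.070526;  (v·dt/L) = 14.5000·0.2/2.4 = 1.208333
tan δ = Δθ·L/(v·dt) = 0.058366  →  δ = 0.0583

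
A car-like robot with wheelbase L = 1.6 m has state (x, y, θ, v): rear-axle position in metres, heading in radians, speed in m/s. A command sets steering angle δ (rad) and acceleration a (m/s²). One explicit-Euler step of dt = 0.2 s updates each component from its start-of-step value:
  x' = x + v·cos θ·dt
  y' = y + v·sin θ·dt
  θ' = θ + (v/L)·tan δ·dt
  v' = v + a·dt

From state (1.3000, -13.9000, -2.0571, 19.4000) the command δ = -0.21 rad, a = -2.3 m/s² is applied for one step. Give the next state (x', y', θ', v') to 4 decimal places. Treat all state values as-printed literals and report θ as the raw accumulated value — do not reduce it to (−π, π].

(-0.5134, -17.3302, -2.5740, 18.9400)

x' = 1.3000 + 19.4000·cos(-2.0571)·0.2 = -0.5134
y' = -13.9000 + 19.4000·sin(-2.0571)·0.2 = -17.3302
θ' = -2.0571 + (19.4000/1.6)·tan(-0.21)·0.2 = -2.5740
v' = 19.4000 − 2.3000·0.2 = 18.9400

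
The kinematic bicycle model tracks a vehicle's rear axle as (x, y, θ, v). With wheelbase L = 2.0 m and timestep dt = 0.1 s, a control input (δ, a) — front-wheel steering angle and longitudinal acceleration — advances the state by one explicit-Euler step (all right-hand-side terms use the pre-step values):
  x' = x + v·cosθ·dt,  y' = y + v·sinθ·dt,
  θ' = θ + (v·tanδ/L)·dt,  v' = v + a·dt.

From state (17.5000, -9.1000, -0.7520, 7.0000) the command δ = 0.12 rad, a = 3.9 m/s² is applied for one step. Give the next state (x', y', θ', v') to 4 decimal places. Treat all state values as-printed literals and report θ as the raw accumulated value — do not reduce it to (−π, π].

x' = 17.5000 + 7.0000·cos(-0.7520)·0.1 = 18.0112
y' = -9.1000 + 7.0000·sin(-0.7520)·0.1 = -9.5782
θ' = -0.7520 + (7.0000/2.0)·tan(0.12)·0.1 = -0.7098
v' = 7.0000 + 3.9000·0.1 = 7.3900

(18.0112, -9.5782, -0.7098, 7.3900)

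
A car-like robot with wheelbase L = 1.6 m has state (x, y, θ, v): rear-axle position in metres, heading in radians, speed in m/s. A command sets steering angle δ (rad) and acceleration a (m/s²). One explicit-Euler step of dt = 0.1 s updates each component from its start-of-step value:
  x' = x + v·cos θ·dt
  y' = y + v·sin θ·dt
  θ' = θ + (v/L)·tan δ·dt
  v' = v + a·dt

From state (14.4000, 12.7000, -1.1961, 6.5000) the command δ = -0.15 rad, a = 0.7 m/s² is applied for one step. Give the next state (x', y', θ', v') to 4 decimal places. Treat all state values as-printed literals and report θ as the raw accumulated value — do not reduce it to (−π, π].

(14.6379, 12.0951, -1.2575, 6.5700)

x' = 14.4000 + 6.5000·cos(-1.1961)·0.1 = 14.6379
y' = 12.7000 + 6.5000·sin(-1.1961)·0.1 = 12.0951
θ' = -1.1961 + (6.5000/1.6)·tan(-0.15)·0.1 = -1.2575
v' = 6.5000 + 0.7000·0.1 = 6.5700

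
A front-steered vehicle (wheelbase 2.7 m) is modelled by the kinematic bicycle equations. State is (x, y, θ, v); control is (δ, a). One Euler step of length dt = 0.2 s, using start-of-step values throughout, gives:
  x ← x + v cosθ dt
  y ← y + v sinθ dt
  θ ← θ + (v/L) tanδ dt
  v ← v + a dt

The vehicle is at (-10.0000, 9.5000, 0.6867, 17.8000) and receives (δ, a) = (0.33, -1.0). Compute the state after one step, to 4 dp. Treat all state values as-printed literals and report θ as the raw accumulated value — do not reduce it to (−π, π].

(-7.2469, 11.7570, 1.1383, 17.6000)

x' = -10.0000 + 17.8000·cos(0.6867)·0.2 = -7.2469
y' = 9.5000 + 17.8000·sin(0.6867)·0.2 = 11.7570
θ' = 0.6867 + (17.8000/2.7)·tan(0.33)·0.2 = 1.1383
v' = 17.8000 − 1.0000·0.2 = 17.6000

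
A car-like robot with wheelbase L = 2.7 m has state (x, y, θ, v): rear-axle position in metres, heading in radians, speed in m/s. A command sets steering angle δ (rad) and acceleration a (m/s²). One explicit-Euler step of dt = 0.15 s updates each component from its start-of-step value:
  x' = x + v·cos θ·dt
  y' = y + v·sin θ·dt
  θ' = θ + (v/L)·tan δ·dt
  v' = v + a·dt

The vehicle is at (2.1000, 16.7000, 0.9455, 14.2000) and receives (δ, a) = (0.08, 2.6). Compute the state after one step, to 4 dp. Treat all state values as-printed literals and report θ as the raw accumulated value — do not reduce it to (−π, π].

x' = 2.1000 + 14.2000·cos(0.9455)·0.15 = 3.3468
y' = 16.7000 + 14.2000·sin(0.9455)·0.15 = 18.4270
θ' = 0.9455 + (14.2000/2.7)·tan(0.08)·0.15 = 1.0087
v' = 14.2000 + 2.6000·0.15 = 14.5900

(3.3468, 18.4270, 1.0087, 14.5900)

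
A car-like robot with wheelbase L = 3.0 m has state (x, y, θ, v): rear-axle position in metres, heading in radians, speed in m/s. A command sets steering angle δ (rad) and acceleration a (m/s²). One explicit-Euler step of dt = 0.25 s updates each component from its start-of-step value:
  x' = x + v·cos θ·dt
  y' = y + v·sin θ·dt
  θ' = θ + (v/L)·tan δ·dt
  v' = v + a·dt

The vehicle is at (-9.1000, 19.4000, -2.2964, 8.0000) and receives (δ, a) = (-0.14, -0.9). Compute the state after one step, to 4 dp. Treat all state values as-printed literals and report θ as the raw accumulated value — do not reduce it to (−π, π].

(-10.4272, 17.9038, -2.3903, 7.7750)

x' = -9.1000 + 8.0000·cos(-2.2964)·0.25 = -10.4272
y' = 19.4000 + 8.0000·sin(-2.2964)·0.25 = 17.9038
θ' = -2.2964 + (8.0000/3.0)·tan(-0.14)·0.25 = -2.3903
v' = 8.0000 − 0.9000·0.25 = 7.7750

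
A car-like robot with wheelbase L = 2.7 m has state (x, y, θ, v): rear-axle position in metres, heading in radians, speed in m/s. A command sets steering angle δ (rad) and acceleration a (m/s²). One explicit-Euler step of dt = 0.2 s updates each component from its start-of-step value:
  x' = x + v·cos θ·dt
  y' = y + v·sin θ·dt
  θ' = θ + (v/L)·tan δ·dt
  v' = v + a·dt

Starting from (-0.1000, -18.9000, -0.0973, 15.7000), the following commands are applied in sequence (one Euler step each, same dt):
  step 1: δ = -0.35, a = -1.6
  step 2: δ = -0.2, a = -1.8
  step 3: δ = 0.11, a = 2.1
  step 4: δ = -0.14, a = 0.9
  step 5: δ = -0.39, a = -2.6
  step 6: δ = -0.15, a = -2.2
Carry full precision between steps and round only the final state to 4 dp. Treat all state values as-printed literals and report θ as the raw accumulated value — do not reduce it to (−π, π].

(13.4805, -29.7138, -1.4357, 14.6600)

after step 1 (δ=-0.35, a=-1.6): (3.025148, -19.205040, -0.521815, 15.380000)
after step 2 (δ=-0.2, a=-1.8): (5.691782, -20.738285, -0.752754, 15.020000)
after step 3 (δ=0.11, a=2.1): (7.884128, -22.791973, -0.629873, 15.440000)
after step 4 (δ=-0.14, a=0.9): (10.379549, -24.610934, -0.791046, 15.620000)
after step 5 (δ=-0.39, a=-2.6): (12.576040, -26.832376, -1.266651, 15.100000)
after step 6 (δ=-0.15, a=-2.2): (13.480462, -29.713768, -1.435699, 14.660000)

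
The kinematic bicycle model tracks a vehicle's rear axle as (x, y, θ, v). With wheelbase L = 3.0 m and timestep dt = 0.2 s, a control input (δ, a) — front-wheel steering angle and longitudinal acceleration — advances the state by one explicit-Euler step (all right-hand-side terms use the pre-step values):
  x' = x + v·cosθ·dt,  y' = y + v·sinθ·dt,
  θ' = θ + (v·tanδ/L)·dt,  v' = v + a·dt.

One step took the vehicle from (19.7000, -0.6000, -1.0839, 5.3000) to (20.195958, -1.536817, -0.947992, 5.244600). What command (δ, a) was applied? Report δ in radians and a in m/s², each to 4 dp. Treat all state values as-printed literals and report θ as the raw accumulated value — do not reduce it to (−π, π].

δ = 0.3672, a = -0.2770

a = (v'−v)/dt = (-0.055400)/0.2 = -0.2770
Δθ = θ'−θ = 0.135908;  (v·dt/L) = 5.3000·0.2/3.0 = 0.353333
tan δ = Δθ·L/(v·dt) = 0.384645  →  δ = 0.3672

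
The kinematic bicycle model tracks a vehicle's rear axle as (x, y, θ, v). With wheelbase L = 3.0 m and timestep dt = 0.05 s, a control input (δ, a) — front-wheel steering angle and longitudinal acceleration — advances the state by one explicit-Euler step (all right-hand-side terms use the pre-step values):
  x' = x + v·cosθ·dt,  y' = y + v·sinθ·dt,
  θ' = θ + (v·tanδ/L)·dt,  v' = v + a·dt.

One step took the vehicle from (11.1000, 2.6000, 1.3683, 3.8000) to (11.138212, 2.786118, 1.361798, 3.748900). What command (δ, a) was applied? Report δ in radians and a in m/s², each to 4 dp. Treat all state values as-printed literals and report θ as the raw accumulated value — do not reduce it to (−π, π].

δ = -0.1023, a = -1.0220

a = (v'−v)/dt = (-0.051100)/0.05 = -1.0220
Δθ = θ'−θ = -0.006502;  (v·dt/L) = 3.8000·0.05/3.0 = 0.063333
tan δ = Δθ·L/(v·dt) = -0.102663  →  δ = -0.1023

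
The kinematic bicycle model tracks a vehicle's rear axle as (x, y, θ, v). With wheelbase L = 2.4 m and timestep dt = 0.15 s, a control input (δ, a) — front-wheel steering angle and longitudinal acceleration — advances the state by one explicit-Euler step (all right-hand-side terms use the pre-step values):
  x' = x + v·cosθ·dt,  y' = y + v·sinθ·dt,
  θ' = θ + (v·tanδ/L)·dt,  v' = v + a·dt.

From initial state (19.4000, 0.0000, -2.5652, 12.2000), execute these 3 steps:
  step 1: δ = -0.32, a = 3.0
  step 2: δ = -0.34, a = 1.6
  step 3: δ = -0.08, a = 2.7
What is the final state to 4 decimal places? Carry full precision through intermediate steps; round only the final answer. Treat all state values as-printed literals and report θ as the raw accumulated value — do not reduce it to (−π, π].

(14.1351, -1.6860, -3.1621, 13.2950)

after step 1 (δ=-0.32, a=3.0): (17.865666, -0.997355, -2.817884, 12.650000)
after step 2 (δ=-0.34, a=1.6): (16.066717, -1.600921, -3.097558, 12.890000)
after step 3 (δ=-0.08, a=2.7): (14.135091, -1.686035, -3.162145, 13.295000)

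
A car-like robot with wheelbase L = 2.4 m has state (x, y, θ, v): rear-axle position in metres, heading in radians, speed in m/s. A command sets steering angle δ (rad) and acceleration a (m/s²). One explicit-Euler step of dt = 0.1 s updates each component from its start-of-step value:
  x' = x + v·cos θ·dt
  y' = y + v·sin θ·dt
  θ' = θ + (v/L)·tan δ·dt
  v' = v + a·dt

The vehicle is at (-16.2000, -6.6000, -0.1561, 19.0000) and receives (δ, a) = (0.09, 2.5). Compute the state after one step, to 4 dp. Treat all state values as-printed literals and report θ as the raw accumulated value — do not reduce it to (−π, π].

(-14.3231, -6.8954, -0.0847, 19.2500)

x' = -16.2000 + 19.0000·cos(-0.1561)·0.1 = -14.3231
y' = -6.6000 + 19.0000·sin(-0.1561)·0.1 = -6.8954
θ' = -0.1561 + (19.0000/2.4)·tan(0.09)·0.1 = -0.0847
v' = 19.0000 + 2.5000·0.1 = 19.2500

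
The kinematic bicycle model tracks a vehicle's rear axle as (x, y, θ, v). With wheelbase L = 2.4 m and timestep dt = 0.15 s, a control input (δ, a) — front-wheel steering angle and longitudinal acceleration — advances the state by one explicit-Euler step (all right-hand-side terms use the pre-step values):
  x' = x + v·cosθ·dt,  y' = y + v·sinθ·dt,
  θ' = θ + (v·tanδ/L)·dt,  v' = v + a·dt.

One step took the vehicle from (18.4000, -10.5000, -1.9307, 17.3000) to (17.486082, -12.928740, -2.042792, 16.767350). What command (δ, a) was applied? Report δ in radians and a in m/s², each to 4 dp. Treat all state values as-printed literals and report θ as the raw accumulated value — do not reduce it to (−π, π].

a = (v'−v)/dt = (-0.532650)/0.15 = -3.5510
Δθ = θ'−θ = -0.112092;  (v·dt/L) = 17.3000·0.15/2.4 = 1.081250
tan δ = Δθ·L/(v·dt) = -0.103669  →  δ = -0.1033

δ = -0.1033, a = -3.5510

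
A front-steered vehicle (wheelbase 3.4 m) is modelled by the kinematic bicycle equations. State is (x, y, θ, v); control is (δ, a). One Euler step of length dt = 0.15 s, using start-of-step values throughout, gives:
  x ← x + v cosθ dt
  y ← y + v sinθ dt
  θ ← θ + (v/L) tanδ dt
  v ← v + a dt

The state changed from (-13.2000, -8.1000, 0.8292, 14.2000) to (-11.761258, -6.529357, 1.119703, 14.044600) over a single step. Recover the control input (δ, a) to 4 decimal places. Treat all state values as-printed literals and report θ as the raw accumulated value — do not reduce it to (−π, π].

a = (v'−v)/dt = (-0.155400)/0.15 = -1.0360
Δθ = θ'−θ = 0.290503;  (v·dt/L) = 14.2000·0.15/3.4 = 0.626471
tan δ = Δθ·L/(v·dt) = 0.463714  →  δ = 0.4342

δ = 0.4342, a = -1.0360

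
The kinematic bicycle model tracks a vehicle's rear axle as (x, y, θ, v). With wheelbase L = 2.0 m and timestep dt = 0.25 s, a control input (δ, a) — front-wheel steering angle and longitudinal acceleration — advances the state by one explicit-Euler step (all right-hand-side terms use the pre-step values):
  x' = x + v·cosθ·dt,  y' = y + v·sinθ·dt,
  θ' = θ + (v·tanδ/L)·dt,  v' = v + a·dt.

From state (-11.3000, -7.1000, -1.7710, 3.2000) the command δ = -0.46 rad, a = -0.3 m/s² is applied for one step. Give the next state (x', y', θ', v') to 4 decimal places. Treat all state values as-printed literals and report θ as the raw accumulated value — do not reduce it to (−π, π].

x' = -11.3000 + 3.2000·cos(-1.7710)·0.25 = -11.4591
y' = -7.1000 + 3.2000·sin(-1.7710)·0.25 = -7.8840
θ' = -1.7710 + (3.2000/2.0)·tan(-0.46)·0.25 = -1.9692
v' = 3.2000 − 0.3000·0.25 = 3.1250

(-11.4591, -7.8840, -1.9692, 3.1250)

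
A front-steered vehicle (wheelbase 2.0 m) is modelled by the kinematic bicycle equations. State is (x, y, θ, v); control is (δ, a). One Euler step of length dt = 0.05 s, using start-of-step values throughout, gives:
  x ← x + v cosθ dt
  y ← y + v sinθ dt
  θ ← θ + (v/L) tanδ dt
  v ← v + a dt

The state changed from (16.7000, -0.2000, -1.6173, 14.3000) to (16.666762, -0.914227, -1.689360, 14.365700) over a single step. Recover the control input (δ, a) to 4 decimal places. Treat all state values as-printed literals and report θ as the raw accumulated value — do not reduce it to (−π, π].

a = (v'−v)/dt = (0.065700)/0.05 = 1.3140
Δθ = θ'−θ = -0.072060;  (v·dt/L) = 14.3000·0.05/2.0 = 0.357500
tan δ = Δθ·L/(v·dt) = -0.201566  →  δ = -0.1989

δ = -0.1989, a = 1.3140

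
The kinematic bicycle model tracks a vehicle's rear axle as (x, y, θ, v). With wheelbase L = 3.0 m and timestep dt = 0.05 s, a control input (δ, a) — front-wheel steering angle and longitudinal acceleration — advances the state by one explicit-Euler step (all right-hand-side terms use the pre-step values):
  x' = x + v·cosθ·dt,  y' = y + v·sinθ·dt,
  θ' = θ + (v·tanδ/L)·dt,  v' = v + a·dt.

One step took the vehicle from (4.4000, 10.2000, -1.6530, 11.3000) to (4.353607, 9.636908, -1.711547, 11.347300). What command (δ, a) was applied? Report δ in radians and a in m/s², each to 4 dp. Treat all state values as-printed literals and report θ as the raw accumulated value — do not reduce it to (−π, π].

δ = -0.3014, a = 0.9460

a = (v'−v)/dt = (0.047300)/0.05 = 0.9460
Δθ = θ'−θ = -0.058547;  (v·dt/L) = 11.3000·0.05/3.0 = 0.188333
tan δ = Δθ·L/(v·dt) = -0.310869  →  δ = -0.3014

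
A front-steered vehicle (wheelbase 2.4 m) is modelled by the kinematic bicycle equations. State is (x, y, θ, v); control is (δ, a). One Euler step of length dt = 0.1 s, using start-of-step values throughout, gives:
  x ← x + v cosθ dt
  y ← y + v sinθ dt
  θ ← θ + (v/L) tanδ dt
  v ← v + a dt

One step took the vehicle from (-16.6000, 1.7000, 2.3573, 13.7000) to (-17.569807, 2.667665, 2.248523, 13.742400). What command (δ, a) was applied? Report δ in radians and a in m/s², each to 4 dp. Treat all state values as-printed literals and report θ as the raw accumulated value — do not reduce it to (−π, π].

a = (v'−v)/dt = (0.042400)/0.1 = 0.4240
Δθ = θ'−θ = -0.108777;  (v·dt/L) = 13.7000·0.1/2.4 = 0.570833
tan δ = Δθ·L/(v·dt) = -0.190558  →  δ = -0.1883

δ = -0.1883, a = 0.4240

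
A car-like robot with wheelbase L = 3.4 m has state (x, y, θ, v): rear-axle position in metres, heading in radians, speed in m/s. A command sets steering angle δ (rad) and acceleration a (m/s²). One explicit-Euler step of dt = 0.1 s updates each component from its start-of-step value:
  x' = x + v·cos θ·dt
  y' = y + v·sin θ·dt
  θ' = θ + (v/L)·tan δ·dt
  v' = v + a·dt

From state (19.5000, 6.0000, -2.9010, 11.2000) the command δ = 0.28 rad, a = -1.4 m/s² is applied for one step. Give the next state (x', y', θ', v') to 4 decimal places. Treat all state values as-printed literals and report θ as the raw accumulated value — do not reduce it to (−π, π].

x' = 19.5000 + 11.2000·cos(-2.9010)·0.1 = 18.4123
y' = 6.0000 + 11.2000·sin(-2.9010)·0.1 = 5.7331
θ' = -2.9010 + (11.2000/3.4)·tan(0.28)·0.1 = -2.8063
v' = 11.2000 − 1.4000·0.1 = 11.0600

(18.4123, 5.7331, -2.8063, 11.0600)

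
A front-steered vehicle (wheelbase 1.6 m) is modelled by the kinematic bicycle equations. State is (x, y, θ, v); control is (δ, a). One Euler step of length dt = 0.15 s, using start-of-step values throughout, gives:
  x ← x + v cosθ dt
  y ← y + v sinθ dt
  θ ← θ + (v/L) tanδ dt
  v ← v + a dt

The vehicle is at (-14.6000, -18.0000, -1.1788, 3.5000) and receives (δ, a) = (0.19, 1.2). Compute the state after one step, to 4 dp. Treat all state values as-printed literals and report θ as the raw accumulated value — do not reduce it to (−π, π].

x' = -14.6000 + 3.5000·cos(-1.1788)·0.15 = -14.3994
y' = -18.0000 + 3.5000·sin(-1.1788)·0.15 = -18.4852
θ' = -1.1788 + (3.5000/1.6)·tan(0.19)·0.15 = -1.1157
v' = 3.5000 + 1.2000·0.15 = 3.6800

(-14.3994, -18.4852, -1.1157, 3.6800)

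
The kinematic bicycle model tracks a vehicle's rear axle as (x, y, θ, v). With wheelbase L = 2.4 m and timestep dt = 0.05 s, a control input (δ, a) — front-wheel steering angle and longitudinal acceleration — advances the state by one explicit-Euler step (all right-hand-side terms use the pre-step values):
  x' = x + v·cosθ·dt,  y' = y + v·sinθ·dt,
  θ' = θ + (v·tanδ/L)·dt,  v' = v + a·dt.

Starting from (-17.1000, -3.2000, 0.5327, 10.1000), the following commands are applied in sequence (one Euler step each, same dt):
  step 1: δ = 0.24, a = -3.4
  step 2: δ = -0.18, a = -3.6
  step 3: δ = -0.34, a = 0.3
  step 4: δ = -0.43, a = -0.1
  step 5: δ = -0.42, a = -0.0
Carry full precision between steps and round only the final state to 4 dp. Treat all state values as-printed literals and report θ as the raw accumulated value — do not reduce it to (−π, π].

after step 1 (δ=0.24, a=-3.4): (-16.664973, -2.943530, 0.584192, 9.930000)
after step 2 (δ=-0.18, a=-3.6): (-16.250814, -2.669698, 0.546548, 9.750000)
after step 3 (δ=-0.34, a=0.3): (-15.834331, -2.416324, 0.474695, 9.765000)
after step 4 (δ=-0.43, a=-0.1): (-15.400066, -2.193161, 0.381394, 9.760000)
after step 5 (δ=-0.42, a=-0.0): (-14.947130, -2.011520, 0.290591, 9.760000)

(-14.9471, -2.0115, 0.2906, 9.7600)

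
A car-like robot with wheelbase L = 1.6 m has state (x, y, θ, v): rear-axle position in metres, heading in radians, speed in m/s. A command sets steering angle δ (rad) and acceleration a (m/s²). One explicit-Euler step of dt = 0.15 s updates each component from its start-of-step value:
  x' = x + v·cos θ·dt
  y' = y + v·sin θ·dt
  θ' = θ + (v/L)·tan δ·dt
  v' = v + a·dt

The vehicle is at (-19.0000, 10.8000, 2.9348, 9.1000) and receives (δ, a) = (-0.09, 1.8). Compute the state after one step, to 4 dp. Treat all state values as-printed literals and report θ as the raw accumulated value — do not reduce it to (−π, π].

(-20.3359, 11.0803, 2.8578, 9.3700)

x' = -19.0000 + 9.1000·cos(2.9348)·0.15 = -20.3359
y' = 10.8000 + 9.1000·sin(2.9348)·0.15 = 11.0803
θ' = 2.9348 + (9.1000/1.6)·tan(-0.09)·0.15 = 2.8578
v' = 9.1000 + 1.8000·0.15 = 9.3700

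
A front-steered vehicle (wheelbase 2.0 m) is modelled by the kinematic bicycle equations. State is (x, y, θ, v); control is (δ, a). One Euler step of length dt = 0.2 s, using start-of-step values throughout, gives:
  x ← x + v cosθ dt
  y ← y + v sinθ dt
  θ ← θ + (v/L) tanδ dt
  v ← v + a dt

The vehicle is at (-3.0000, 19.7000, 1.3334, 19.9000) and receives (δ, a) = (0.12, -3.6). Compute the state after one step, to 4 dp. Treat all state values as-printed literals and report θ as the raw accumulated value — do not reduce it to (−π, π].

x' = -3.0000 + 19.9000·cos(1.3334)·0.2 = -2.0640
y' = 19.7000 + 19.9000·sin(1.3334)·0.2 = 23.5684
θ' = 1.3334 + (19.9000/2.0)·tan(0.12)·0.2 = 1.5734
v' = 19.9000 − 3.6000·0.2 = 19.1800

(-2.0640, 23.5684, 1.5734, 19.1800)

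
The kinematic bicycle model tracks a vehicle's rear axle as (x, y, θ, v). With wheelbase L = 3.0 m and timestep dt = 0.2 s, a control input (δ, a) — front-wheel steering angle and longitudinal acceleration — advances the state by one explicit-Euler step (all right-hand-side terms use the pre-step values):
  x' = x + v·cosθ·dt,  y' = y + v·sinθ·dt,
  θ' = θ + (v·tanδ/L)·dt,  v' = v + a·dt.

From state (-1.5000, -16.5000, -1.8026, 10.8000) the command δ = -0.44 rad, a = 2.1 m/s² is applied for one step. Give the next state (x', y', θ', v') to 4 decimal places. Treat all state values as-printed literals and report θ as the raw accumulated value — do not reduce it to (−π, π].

(-1.9962, -18.6022, -2.1416, 11.2200)

x' = -1.5000 + 10.8000·cos(-1.8026)·0.2 = -1.9962
y' = -16.5000 + 10.8000·sin(-1.8026)·0.2 = -18.6022
θ' = -1.8026 + (10.8000/3.0)·tan(-0.44)·0.2 = -2.1416
v' = 10.8000 + 2.1000·0.2 = 11.2200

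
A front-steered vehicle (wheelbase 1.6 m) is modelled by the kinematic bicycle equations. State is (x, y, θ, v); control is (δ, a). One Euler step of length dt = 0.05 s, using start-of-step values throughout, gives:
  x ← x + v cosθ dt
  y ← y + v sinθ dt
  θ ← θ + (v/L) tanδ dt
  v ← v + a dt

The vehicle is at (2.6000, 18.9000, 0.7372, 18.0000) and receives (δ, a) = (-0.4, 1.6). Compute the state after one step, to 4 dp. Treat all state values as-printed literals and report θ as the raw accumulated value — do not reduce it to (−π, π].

(3.2663, 19.5050, 0.4994, 18.0800)

x' = 2.6000 + 18.0000·cos(0.7372)·0.05 = 3.2663
y' = 18.9000 + 18.0000·sin(0.7372)·0.05 = 19.5050
θ' = 0.7372 + (18.0000/1.6)·tan(-0.4)·0.05 = 0.4994
v' = 18.0000 + 1.6000·0.05 = 18.0800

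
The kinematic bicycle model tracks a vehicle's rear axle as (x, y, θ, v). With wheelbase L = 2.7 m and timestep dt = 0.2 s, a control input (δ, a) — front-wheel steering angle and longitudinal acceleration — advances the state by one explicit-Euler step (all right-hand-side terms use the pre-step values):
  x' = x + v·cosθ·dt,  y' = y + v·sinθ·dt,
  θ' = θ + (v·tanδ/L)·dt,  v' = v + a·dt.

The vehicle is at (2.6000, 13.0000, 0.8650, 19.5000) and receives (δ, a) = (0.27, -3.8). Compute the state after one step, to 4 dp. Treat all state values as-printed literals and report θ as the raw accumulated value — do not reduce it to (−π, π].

(5.1297, 15.9683, 1.2648, 18.7400)

x' = 2.6000 + 19.5000·cos(0.8650)·0.2 = 5.1297
y' = 13.0000 + 19.5000·sin(0.8650)·0.2 = 15.9683
θ' = 0.8650 + (19.5000/2.7)·tan(0.27)·0.2 = 1.2648
v' = 19.5000 − 3.8000·0.2 = 18.7400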